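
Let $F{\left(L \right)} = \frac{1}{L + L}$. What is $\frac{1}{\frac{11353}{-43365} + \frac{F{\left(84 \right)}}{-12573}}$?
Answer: $- \frac{4361825160}{1141932217} \approx -3.8197$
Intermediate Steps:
$F{\left(L \right)} = \frac{1}{2 L}$
$\frac{1}{\frac{11353}{-43365} + \frac{F{\left(84 \right)}}{-12573}} = \frac{1}{\frac{11353}{-43365} + \frac{\frac{1}{2} \cdot \frac{1}{84}}{-12573}} = \frac{1}{11353 \left(- \frac{1}{43365}\right) + \frac{1}{2} \cdot \frac{1}{84} \left(- \frac{1}{12573}\right)} = \frac{1}{- \frac{11353}{43365} + \frac{1}{168} \left(- \frac{1}{12573}\right)} = \frac{1}{- \frac{11353}{43365} - \frac{1}{2112264}} = \frac{1}{- \frac{1141932217}{4361825160}} = - \frac{4361825160}{1141932217}$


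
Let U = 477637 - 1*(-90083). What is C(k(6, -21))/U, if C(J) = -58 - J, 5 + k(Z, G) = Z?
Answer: -59/567720 ≈ -0.00010392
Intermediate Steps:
k(Z, G) = -5 + Z
U = 567720 (U = 477637 + 90083 = 567720)
C(k(6, -21))/U = (-58 - (-5 + 6))/567720 = (-58 - 1*1)*(1/567720) = (-58 - 1)*(1/567720) = -59*1/567720 = -59/567720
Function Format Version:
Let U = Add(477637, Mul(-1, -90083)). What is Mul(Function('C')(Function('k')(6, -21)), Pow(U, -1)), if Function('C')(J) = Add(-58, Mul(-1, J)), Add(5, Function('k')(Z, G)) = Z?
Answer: Rational(-59, 567720) ≈ -0.00010392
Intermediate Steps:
Function('k')(Z, G) = Add(-5, Z)
U = 567720 (U = Add(477637, 90083) = 567720)
Mul(Function('C')(Function('k')(6, -21)), Pow(U, -1)) = Mul(Add(-58, Mul(-1, Add(-5, 6))), Pow(567720, -1)) = Mul(Add(-58, Mul(-1, 1)), Rational(1, 567720)) = Mul(Add(-58, -1), Rational(1, 567720)) = Mul(-59, Rational(1, 567720)) = Rational(-59, 567720)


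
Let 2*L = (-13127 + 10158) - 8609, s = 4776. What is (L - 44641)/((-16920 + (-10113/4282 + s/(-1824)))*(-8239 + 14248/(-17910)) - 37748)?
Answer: -73482651365400/203152833621611497 ≈ -0.00036171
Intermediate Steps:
L = -5789 (L = ((-13127 + 10158) - 8609)/2 = (-2969 - 8609)/2 = (1/2)*(-11578) = -5789)
(L - 44641)/((-16920 + (-10113/4282 + s/(-1824)))*(-8239 + 14248/(-17910)) - 37748) = (-5789 - 44641)/((-16920 + (-10113/4282 + 4776/(-1824)))*(-8239 + 14248/(-17910)) - 37748) = -50430/((-16920 + (-10113*1/4282 + 4776*(-1/1824)))*(-8239 + 14248*(-1/17910)) - 37748) = -50430/((-16920 + (-10113/4282 - 199/76))*(-8239 - 7124/8955) - 37748) = -50430/((-16920 - 810353/162716)*(-73787369/8955) - 37748) = -50430/(-2753965073/162716*(-73787369/8955) - 37748) = -50430/(203207837054562937/1457121780 - 37748) = -50430/203152833621611497/1457121780 = -50430*1457121780/203152833621611497 = -73482651365400/203152833621611497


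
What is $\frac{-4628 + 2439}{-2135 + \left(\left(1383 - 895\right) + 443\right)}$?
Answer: $\frac{2189}{1204} \approx 1.8181$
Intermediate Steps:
$\frac{-4628 + 2439}{-2135 + \left(\left(1383 - 895\right) + 443\right)} = - \frac{2189}{-2135 + \left(488 + 443\right)} = - \frac{2189}{-2135 + 931} = - \frac{2189}{-1204} = \left(-2189\right) \left(- \frac{1}{1204}\right) = \frac{2189}{1204}$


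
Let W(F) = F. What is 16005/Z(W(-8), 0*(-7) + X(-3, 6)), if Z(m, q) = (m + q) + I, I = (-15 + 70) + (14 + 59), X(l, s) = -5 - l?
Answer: 16005/118 ≈ 135.64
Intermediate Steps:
I = 128 (I = 55 + 73 = 128)
Z(m, q) = 128 + m + q (Z(m, q) = (m + q) + 128 = 128 + m + q)
16005/Z(W(-8), 0*(-7) + X(-3, 6)) = 16005/(128 - 8 + (0*(-7) + (-5 - 1*(-3)))) = 16005/(128 - 8 + (0 + (-5 + 3))) = 16005/(128 - 8 + (0 - 2)) = 16005/(128 - 8 - 2) = 16005/118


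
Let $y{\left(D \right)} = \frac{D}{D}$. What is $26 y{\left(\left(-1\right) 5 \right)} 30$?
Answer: $780$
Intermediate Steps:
$y{\left(D \right)} = 1$
$26 y{\left(\left(-1\right) 5 \right)} 30 = 26 \cdot 1 \cdot 30 = 26 \cdot 30 = 780$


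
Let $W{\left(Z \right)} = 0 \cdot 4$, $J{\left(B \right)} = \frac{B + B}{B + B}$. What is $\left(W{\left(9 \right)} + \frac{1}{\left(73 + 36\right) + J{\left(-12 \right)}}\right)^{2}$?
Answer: $\frac{1}{12100} \approx 8.2645 \cdot 10^{-5}$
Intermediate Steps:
$J{\left(B \right)} = 1$ ($J{\left(B \right)} = \frac{2 B}{2 B} = 2 B \frac{1}{2 B} = 1$)
$W{\left(Z \right)} = 0$
$\left(W{\left(9 \right)} + \frac{1}{\left(73 + 36\right) + J{\left(-12 \right)}}\right)^{2} = \left(0 + \frac{1}{\left(73 + 36\right) + 1}\right)^{2} = \left(0 + \frac{1}{109 + 1}\right)^{2} = \left(0 + \frac{1}{110}\right)^{2} = \left(\frac{1}{110}\right)^{2} = \frac{1}{12100}$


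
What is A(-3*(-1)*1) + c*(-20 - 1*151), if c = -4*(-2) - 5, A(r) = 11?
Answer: -502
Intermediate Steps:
c = 3 (c = 8 - 5 = 3)
A(-3*(-1)*1) + c*(-20 - 1*151) = 11 + 3*(-20 - 1*151) = 11 + 3*(-20 - 151) = 11 + 3*(-171) = 11 - 513 = -502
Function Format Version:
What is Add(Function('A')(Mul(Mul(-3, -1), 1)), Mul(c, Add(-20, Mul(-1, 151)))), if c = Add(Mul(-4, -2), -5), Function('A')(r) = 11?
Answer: -502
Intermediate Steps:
c = 3 (c = Add(8, -5) = 3)
Add(Function('A')(Mul(Mul(-3, -1), 1)), Mul(c, Add(-20, Mul(-1, 151)))) = Add(11, Mul(3, Add(-20, Mul(-1, 151)))) = Add(11, Mul(3, Add(-20, -151))) = Add(11, Mul(3, -171)) = Add(11, -513) = -502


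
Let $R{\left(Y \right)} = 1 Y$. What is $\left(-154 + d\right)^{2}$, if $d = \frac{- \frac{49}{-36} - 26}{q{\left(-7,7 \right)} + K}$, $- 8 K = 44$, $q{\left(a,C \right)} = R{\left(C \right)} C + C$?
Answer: $\frac{78881777881}{3305124} \approx 23867.0$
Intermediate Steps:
$R{\left(Y \right)} = Y$
$q{\left(a,C \right)} = C + C^{2}$ ($q{\left(a,C \right)} = C C + C = C^{2} + C = C + C^{2}$)
$K = - \frac{11}{2}$ ($K = \left(- \frac{1}{8}\right) 44 = - \frac{11}{2} \approx -5.5$)
$d = - \frac{887}{1818}$ ($d = \frac{- \frac{49}{-36} - 26}{7 \left(1 + 7\right) - \frac{11}{2}} = \frac{\left(-49\right) \left(- \frac{1}{36}\right) - 26}{7 \cdot 8 - \frac{11}{2}} = \frac{\frac{49}{36} - 26}{56 - \frac{11}{2}} = - \frac{887}{36 \cdot \frac{101}{2}} = \left(- \frac{887}{36}\right) \frac{2}{101} = - \frac{887}{1818} \approx -0.4879$)
$\left(-154 + d\right)^{2} = \left(-154 - \frac{887}{1818}\right)^{2} = \left(- \frac{280859}{1818}\right)^{2} = \frac{78881777881}{3305124}$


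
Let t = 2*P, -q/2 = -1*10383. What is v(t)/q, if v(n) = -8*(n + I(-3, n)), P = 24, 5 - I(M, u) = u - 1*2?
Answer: -28/10383 ≈ -0.0026967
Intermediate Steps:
I(M, u) = 7 - u (I(M, u) = 5 - (u - 1*2) = 5 - (u - 2) = 5 - (-2 + u) = 5 + (2 - u) = 7 - u)
q = 20766 (q = -(-2)*10383 = -2*(-10383) = 20766)
t = 48 (t = 2*24 = 48)
v(n) = -56 (v(n) = -8*(n + (7 - n)) = -8*7 = -56)
v(t)/q = -56/20766 = -56*1/20766 = -28/10383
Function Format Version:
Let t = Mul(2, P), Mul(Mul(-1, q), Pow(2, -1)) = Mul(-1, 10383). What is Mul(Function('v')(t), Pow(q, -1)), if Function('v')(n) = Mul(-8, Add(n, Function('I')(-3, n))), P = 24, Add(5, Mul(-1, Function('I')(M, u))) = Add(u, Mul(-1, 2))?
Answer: Rational(-28, 10383) ≈ -0.0026967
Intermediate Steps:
Function('I')(M, u) = Add(7, Mul(-1, u)) (Function('I')(M, u) = Add(5, Mul(-1, Add(u, Mul(-1, 2)))) = Add(5, Mul(-1, Add(u, -2))) = Add(5, Mul(-1, Add(-2, u))) = Add(5, Add(2, Mul(-1, u))) = Add(7, Mul(-1, u)))
q = 20766 (q = Mul(-2, Mul(-1, 10383)) = Mul(-2, -10383) = 20766)
t = 48 (t = Mul(2, 24) = 48)
Function('v')(n) = -56 (Function('v')(n) = Mul(-8, Add(n, Add(7, Mul(-1, n)))) = Mul(-8, 7) = -56)
Mul(Function('v')(t), Pow(q, -1)) = Mul(-56, Pow(20766, -1)) = Mul(-56, Rational(1, 20766)) = Rational(-28, 10383)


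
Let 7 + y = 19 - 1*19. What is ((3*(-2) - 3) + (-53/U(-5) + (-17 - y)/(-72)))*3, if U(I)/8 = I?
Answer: -2713/120 ≈ -22.608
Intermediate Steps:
y = -7 (y = -7 + (19 - 1*19) = -7 + (19 - 19) = -7 + 0 = -7)
U(I) = 8*I
((3*(-2) - 3) + (-53/U(-5) + (-17 - y)/(-72)))*3 = ((3*(-2) - 3) + (-53/(8*(-5)) + (-17 - 1*(-7))/(-72)))*3 = ((-6 - 3) + (-53/(-40) + (-17 + 7)*(-1/72)))*3 = (-9 + (-53*(-1/40) - 10*(-1/72)))*3 = (-9 + (53/40 + 5/36))*3 = (-9 + 527/360)*3 = -2713/360*3 = -2713/120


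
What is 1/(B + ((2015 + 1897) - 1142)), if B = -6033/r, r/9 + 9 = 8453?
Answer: 25332/70167629 ≈ 0.00036102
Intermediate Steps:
r = 75996 (r = -81 + 9*8453 = -81 + 76077 = 75996)
B = -2011/25332 (B = -6033/75996 = -6033*1/75996 = -2011/25332 ≈ -0.079386)
1/(B + ((2015 + 1897) - 1142)) = 1/(-2011/25332 + ((2015 + 1897) - 1142)) = 1/(-2011/25332 + (3912 - 1142)) = 1/(-2011/25332 + 2770) = 1/(70167629/25332) = 25332/70167629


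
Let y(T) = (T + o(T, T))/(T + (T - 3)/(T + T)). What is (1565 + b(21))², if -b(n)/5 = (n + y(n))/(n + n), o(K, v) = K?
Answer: 549152356/225 ≈ 2.4407e+6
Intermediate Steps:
y(T) = 2*T/(T + (-3 + T)/(2*T)) (y(T) = (T + T)/(T + (T - 3)/(T + T)) = (2*T)/(T + (-3 + T)/((2*T))) = (2*T)/(T + (-3 + T)*(1/(2*T))) = (2*T)/(T + (-3 + T)/(2*T)) = 2*T/(T + (-3 + T)/(2*T)))
b(n) = -5*(n + 4*n²/(-3 + n + 2*n²))/(2*n) (b(n) = -5*(n + 4*n²/(-3 + n + 2*n²))/(n + n) = -5*(n + 4*n²/(-3 + n + 2*n²))/(2*n))
(1565 + b(21))² = (1565 + 5*(3 - 5*21 - 2*21²)/(2*(-3 + 21 + 2*21²)))² = (1565 + 5*(3 - 105 - 2*441)/(2*(-3 + 21 + 2*441)))² = (1565 + 5*(3 - 105 - 882)/(2*(-3 + 21 + 882)))² = (1565 + (5/2)*(-984)/900)² = (1565 + (5/2)*(1/900)*(-984))² = (1565 - 41/15)² = (23434/15)² = 549152356/225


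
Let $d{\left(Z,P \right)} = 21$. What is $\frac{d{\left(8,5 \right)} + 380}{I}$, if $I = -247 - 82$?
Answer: $- \frac{401}{329} \approx -1.2188$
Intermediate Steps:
$I = -329$ ($I = -247 - 82 = -329$)
$\frac{d{\left(8,5 \right)} + 380}{I} = \frac{21 + 380}{-329} = 401 \left(- \frac{1}{329}\right) = - \frac{401}{329}$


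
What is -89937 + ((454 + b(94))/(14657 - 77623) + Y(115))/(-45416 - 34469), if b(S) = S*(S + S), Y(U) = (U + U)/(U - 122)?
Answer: -6410336541562/71275855 ≈ -89937.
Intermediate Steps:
Y(U) = 2*U/(-122 + U) (Y(U) = (2*U)/(-122 + U) = 2*U/(-122 + U))
b(S) = 2*S² (b(S) = S*(2*S) = 2*S²)
-89937 + ((454 + b(94))/(14657 - 77623) + Y(115))/(-45416 - 34469) = -89937 + ((454 + 2*94²)/(14657 - 77623) + 2*115/(-122 + 115))/(-45416 - 34469) = -89937 + ((454 + 2*8836)/(-62966) + 2*115/(-7))/(-79885) = -89937 + ((454 + 17672)*(-1/62966) + 2*115*(-⅐))*(-1/79885) = -89937 + (18126*(-1/62966) - 230/7)*(-1/79885) = -89937 + (-477/1657 - 230/7)*(-1/79885) = -89937 - 384449/11599*(-1/79885) = -89937 + 29573/71275855 = -6410336541562/71275855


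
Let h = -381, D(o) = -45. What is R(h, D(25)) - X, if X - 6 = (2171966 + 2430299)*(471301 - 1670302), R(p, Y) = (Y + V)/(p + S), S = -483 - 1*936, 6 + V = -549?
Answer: 16554361011778/3 ≈ 5.5181e+12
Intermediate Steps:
V = -555 (V = -6 - 549 = -555)
S = -1419 (S = -483 - 936 = -1419)
R(p, Y) = (-555 + Y)/(-1419 + p) (R(p, Y) = (Y - 555)/(p - 1419) = (-555 + Y)/(-1419 + p))
X = -5518120337259 (X = 6 + (2171966 + 2430299)*(471301 - 1670302) = 6 + 4602265*(-1199001) = 6 - 5518120337265 = -5518120337259)
R(h, D(25)) - X = (-555 - 45)/(-1419 - 381) - 1*(-5518120337259) = -600/(-1800) + 5518120337259 = -1/1800*(-600) + 5518120337259 = 1/3 + 5518120337259 = 16554361011778/3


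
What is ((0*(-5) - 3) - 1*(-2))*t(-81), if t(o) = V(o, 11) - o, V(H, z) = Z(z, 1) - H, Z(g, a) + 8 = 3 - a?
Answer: -156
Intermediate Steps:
Z(g, a) = -5 - a (Z(g, a) = -8 + (3 - a) = -5 - a)
V(H, z) = -6 - H (V(H, z) = (-5 - 1*1) - H = (-5 - 1) - H = -6 - H)
t(o) = -6 - 2*o (t(o) = (-6 - o) - o = -6 - 2*o)
((0*(-5) - 3) - 1*(-2))*t(-81) = ((0*(-5) - 3) - 1*(-2))*(-6 - 2*(-81)) = ((0 - 3) + 2)*(-6 + 162) = (-3 + 2)*156 = -1*156 = -156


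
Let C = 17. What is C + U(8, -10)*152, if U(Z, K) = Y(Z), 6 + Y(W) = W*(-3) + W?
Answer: -3327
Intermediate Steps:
Y(W) = -6 - 2*W (Y(W) = -6 + (W*(-3) + W) = -6 + (-3*W + W) = -6 - 2*W)
U(Z, K) = -6 - 2*Z
C + U(8, -10)*152 = 17 + (-6 - 2*8)*152 = 17 + (-6 - 16)*152 = 17 - 22*152 = 17 - 3344 = -3327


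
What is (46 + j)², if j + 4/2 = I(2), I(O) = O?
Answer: 2116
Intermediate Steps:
j = 0 (j = -2 + 2 = 0)
(46 + j)² = (46 + 0)² = 46² = 2116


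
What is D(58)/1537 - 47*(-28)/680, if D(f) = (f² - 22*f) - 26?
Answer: 856213/261290 ≈ 3.2769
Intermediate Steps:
D(f) = -26 + f² - 22*f
D(58)/1537 - 47*(-28)/680 = (-26 + 58² - 22*58)/1537 - 47*(-28)/680 = (-26 + 3364 - 1276)*(1/1537) + 1316*(1/680) = 2062*(1/1537) + 329/170 = 2062/1537 + 329/170 = 856213/261290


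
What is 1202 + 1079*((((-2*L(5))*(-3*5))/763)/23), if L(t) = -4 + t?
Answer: 21126268/17549 ≈ 1203.8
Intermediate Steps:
1202 + 1079*((((-2*L(5))*(-3*5))/763)/23) = 1202 + 1079*((((-2*(-4 + 5))*(-3*5))/763)/23) = 1202 + 1079*(((-2*1*(-15))*(1/763))*(1/23)) = 1202 + 1079*((-2*(-15)*(1/763))*(1/23)) = 1202 + 1079*((30*(1/763))*(1/23)) = 1202 + 1079*((30/763)*(1/23)) = 1202 + 1079*(30/17549) = 1202 + 32370/17549 = 21126268/17549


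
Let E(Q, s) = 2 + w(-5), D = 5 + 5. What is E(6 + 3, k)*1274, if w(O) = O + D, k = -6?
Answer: 8918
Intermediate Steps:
D = 10
w(O) = 10 + O (w(O) = O + 10 = 10 + O)
E(Q, s) = 7 (E(Q, s) = 2 + (10 - 5) = 2 + 5 = 7)
E(6 + 3, k)*1274 = 7*1274 = 8918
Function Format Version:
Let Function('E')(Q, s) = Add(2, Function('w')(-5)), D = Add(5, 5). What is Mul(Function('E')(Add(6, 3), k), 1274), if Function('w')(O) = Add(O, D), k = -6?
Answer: 8918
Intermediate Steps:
D = 10
Function('w')(O) = Add(10, O) (Function('w')(O) = Add(O, 10) = Add(10, O))
Function('E')(Q, s) = 7 (Function('E')(Q, s) = Add(2, Add(10, -5)) = Add(2, 5) = 7)
Mul(Function('E')(Add(6, 3), k), 1274) = Mul(7, 1274) = 8918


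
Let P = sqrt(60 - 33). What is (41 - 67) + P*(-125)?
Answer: -26 - 375*sqrt(3) ≈ -675.52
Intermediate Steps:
P = 3*sqrt(3) (P = sqrt(27) = 3*sqrt(3) ≈ 5.1962)
(41 - 67) + P*(-125) = (41 - 67) + (3*sqrt(3))*(-125) = -26 - 375*sqrt(3)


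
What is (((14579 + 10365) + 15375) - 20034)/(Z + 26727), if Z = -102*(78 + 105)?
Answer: 20285/8061 ≈ 2.5164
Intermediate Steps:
Z = -18666 (Z = -102*183 = -18666)
(((14579 + 10365) + 15375) - 20034)/(Z + 26727) = (((14579 + 10365) + 15375) - 20034)/(-18666 + 26727) = ((24944 + 15375) - 20034)/8061 = (40319 - 20034)*(1/8061) = 20285*(1/8061) = 20285/8061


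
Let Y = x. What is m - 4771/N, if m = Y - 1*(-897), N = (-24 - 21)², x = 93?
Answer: 1999979/2025 ≈ 987.64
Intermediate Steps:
Y = 93
N = 2025 (N = (-45)² = 2025)
m = 990 (m = 93 - 1*(-897) = 93 + 897 = 990)
m - 4771/N = 990 - 4771/2025 = 1999979/2025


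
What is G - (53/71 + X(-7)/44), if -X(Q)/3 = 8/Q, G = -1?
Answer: -9974/5467 ≈ -1.8244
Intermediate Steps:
X(Q) = -24/Q
G - (53/71 + X(-7)/44) = -1 - (53/71 - 24/(-7)/44) = -1 - (53*(1/71) - 24*(-⅐)*(1/44)) = -1 - (53/71 + (24/7)*(1/44)) = -1 - (53/71 + 6/77) = -1 - 1*4507/5467 = -1 - 4507/5467 = -9974/5467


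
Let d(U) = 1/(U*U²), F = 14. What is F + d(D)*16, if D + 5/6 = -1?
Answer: 15178/1331 ≈ 11.403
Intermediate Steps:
D = -11/6 (D = -⅚ - 1 = -11/6 ≈ -1.8333)
d(U) = U⁻³ (d(U) = 1/(U³) = U⁻³)
F + d(D)*16 = 14 + 16/(-11/6)³ = 14 - 216/1331*16 = 14 - 3456/1331 = 15178/1331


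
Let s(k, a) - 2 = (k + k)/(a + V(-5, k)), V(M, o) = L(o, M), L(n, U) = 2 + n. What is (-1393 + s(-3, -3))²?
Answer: 7722841/4 ≈ 1.9307e+6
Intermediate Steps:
V(M, o) = 2 + o
s(k, a) = 2 + 2*k/(2 + a + k) (s(k, a) = 2 + (k + k)/(a + (2 + k)) = 2 + (2*k)/(2 + a + k) = 2 + 2*k/(2 + a + k))
(-1393 + s(-3, -3))² = (-1393 + 2*(2 - 3 + 2*(-3))/(2 - 3 - 3))² = (-1393 + 2*(2 - 3 - 6)/(-4))² = (-1393 + 2*(-¼)*(-7))² = (-1393 + 7/2)² = (-2779/2)² = 7722841/4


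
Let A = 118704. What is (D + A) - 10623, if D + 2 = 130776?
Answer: 238855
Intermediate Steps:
D = 130774 (D = -2 + 130776 = 130774)
(D + A) - 10623 = (130774 + 118704) - 10623 = 249478 - 10623 = 238855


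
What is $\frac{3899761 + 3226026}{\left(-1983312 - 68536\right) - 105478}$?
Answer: $- \frac{7125787}{2157326} \approx -3.3031$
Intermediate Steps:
$\frac{3899761 + 3226026}{\left(-1983312 - 68536\right) - 105478} = \frac{7125787}{-2051848 - 105478} = \frac{7125787}{-2157326} = 7125787 \left(- \frac{1}{2157326}\right) = - \frac{7125787}{2157326}$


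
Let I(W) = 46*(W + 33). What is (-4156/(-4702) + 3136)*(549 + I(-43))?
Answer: 656358446/2351 ≈ 2.7918e+5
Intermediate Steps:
I(W) = 1518 + 46*W (I(W) = 46*(33 + W) = 1518 + 46*W)
(-4156/(-4702) + 3136)*(549 + I(-43)) = (-4156/(-4702) + 3136)*(549 + (1518 + 46*(-43))) = (-4156*(-1/4702) + 3136)*(549 + (1518 - 1978)) = (2078/2351 + 3136)*(549 - 460) = (7374814/2351)*89 = 656358446/2351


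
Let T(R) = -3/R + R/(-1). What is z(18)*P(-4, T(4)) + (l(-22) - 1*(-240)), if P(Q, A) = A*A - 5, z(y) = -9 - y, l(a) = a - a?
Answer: -3747/16 ≈ -234.19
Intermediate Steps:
l(a) = 0
T(R) = -R - 3/R (T(R) = -3/R + R*(-1) = -3/R - R = -R - 3/R)
P(Q, A) = -5 + A² (P(Q, A) = A² - 5 = -5 + A²)
z(18)*P(-4, T(4)) + (l(-22) - 1*(-240)) = (-9 - 1*18)*(-5 + (-1*4 - 3/4)²) + (0 - 1*(-240)) = (-9 - 18)*(-5 + (-4 - 3*¼)²) + (0 + 240) = -27*(-5 + (-4 - ¾)²) + 240 = -27*(-5 + (-19/4)²) + 240 = -27*(-5 + 361/16) + 240 = -27*281/16 + 240 = -7587/16 + 240 = -3747/16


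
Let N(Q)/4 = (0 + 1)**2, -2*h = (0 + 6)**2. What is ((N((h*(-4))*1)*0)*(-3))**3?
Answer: 0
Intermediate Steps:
h = -18 (h = -(0 + 6)**2/2 = -1/2*6**2 = -1/2*36 = -18)
N(Q) = 4 (N(Q) = 4*(0 + 1)**2 = 4*1**2 = 4*1 = 4)
((N((h*(-4))*1)*0)*(-3))**3 = ((4*0)*(-3))**3 = (0*(-3))**3 = 0**3 = 0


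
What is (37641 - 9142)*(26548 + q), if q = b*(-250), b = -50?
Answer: 1112828952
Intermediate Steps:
q = 12500 (q = -50*(-250) = 12500)
(37641 - 9142)*(26548 + q) = (37641 - 9142)*(26548 + 12500) = 28499*39048 = 1112828952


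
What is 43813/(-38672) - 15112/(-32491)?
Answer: -839116919/1256491952 ≈ -0.66782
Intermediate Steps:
43813/(-38672) - 15112/(-32491) = 43813*(-1/38672) - 15112*(-1/32491) = -43813/38672 + 15112/32491 = -839116919/1256491952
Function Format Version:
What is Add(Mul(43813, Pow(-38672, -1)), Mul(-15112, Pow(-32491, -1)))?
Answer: Rational(-839116919, 1256491952) ≈ -0.66782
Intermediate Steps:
Add(Mul(43813, Pow(-38672, -1)), Mul(-15112, Pow(-32491, -1))) = Add(Mul(43813, Rational(-1, 38672)), Mul(-15112, Rational(-1, 32491))) = Add(Rational(-43813, 38672), Rational(15112, 32491)) = Rational(-839116919, 1256491952)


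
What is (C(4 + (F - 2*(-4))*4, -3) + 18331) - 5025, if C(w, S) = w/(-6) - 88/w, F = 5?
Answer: 279197/21 ≈ 13295.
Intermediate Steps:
C(w, S) = -88/w - w/6 (C(w, S) = w*(-⅙) - 88/w = -w/6 - 88/w = -88/w - w/6)
(C(4 + (F - 2*(-4))*4, -3) + 18331) - 5025 = ((-88/(4 + (5 - 2*(-4))*4) - (4 + (5 - 2*(-4))*4)/6) + 18331) - 5025 = ((-88/(4 + (5 + 8)*4) - (4 + (5 + 8)*4)/6) + 18331) - 5025 = ((-88/(4 + 13*4) - (4 + 13*4)/6) + 18331) - 5025 = ((-88/(4 + 52) - (4 + 52)/6) + 18331) - 5025 = ((-88/56 - ⅙*56) + 18331) - 5025 = ((-88*1/56 - 28/3) + 18331) - 5025 = ((-11/7 - 28/3) + 18331) - 5025 = (-229/21 + 18331) - 5025 = 384722/21 - 5025 = 279197/21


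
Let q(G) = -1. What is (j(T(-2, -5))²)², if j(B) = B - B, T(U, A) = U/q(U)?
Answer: 0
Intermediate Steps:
T(U, A) = -U (T(U, A) = U/(-1) = U*(-1) = -U)
j(B) = 0
(j(T(-2, -5))²)² = (0²)² = 0² = 0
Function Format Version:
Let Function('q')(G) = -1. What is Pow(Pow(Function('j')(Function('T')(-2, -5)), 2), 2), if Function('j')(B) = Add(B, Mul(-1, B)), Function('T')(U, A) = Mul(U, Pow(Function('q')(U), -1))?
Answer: 0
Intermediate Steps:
Function('T')(U, A) = Mul(-1, U) (Function('T')(U, A) = Mul(U, Pow(-1, -1)) = Mul(U, -1) = Mul(-1, U))
Function('j')(B) = 0
Pow(Pow(Function('j')(Function('T')(-2, -5)), 2), 2) = Pow(Pow(0, 2), 2) = Pow(0, 2) = 0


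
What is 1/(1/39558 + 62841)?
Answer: 39558/2485864279 ≈ 1.5913e-5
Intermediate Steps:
1/(1/39558 + 62841) = 1/(2485864279/39558) = 39558/2485864279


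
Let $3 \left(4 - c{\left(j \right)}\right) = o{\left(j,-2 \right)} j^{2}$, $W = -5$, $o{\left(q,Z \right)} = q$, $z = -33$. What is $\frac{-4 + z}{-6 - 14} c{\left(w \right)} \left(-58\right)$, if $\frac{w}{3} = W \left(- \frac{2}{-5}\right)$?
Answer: $- \frac{40774}{5} \approx -8154.8$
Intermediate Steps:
$w = -6$ ($w = 3 \left(- 5 \left(- \frac{2}{-5}\right)\right) = 3 \left(- 5 \left(\left(-2\right) \left(- \frac{1}{5}\right)\right)\right) = 3 \left(\left(-5\right) \frac{2}{5}\right) = 3 \left(-2\right) = -6$)
$c{\left(j \right)} = 4 - \frac{j^{3}}{3}$ ($c{\left(j \right)} = 4 - \frac{j j^{2}}{3} = 4 - \frac{j^{3}}{3}$)
$\frac{-4 + z}{-6 - 14} c{\left(w \right)} \left(-58\right) = \frac{-4 - 33}{-6 - 14} \left(4 - \frac{\left(-6\right)^{3}}{3}\right) \left(-58\right) = - \frac{37}{-20} \left(4 - -72\right) \left(-58\right) = \left(-37\right) \left(- \frac{1}{20}\right) \left(4 + 72\right) \left(-58\right) = \frac{37}{20} \cdot 76 \left(-58\right) = \frac{703}{5} \left(-58\right) = - \frac{40774}{5}$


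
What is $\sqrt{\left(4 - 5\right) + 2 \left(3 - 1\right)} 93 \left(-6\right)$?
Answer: $- 558 \sqrt{3} \approx -966.48$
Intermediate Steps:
$\sqrt{\left(4 - 5\right) + 2 \left(3 - 1\right)} 93 \left(-6\right) = \sqrt{\left(4 - 5\right) + 2 \cdot 2} \left(-558\right) = \sqrt{-1 + 4} \left(-558\right) = \sqrt{3} \left(-558\right) = - 558 \sqrt{3}$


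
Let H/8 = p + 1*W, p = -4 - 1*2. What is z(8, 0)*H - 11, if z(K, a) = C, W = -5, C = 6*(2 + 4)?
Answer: -3179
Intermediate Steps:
C = 36 (C = 6*6 = 36)
p = -6 (p = -4 - 2 = -6)
z(K, a) = 36
H = -88 (H = 8*(-6 + 1*(-5)) = 8*(-6 - 5) = 8*(-11) = -88)
z(8, 0)*H - 11 = 36*(-88) - 11 = -3168 - 11 = -3179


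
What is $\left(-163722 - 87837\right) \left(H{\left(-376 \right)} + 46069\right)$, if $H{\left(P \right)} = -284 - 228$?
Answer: $-11460273363$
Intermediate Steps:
$H{\left(P \right)} = -512$ ($H{\left(P \right)} = -284 - 228 = -512$)
$\left(-163722 - 87837\right) \left(H{\left(-376 \right)} + 46069\right) = \left(-163722 - 87837\right) \left(-512 + 46069\right) = \left(-251559\right) 45557 = -11460273363$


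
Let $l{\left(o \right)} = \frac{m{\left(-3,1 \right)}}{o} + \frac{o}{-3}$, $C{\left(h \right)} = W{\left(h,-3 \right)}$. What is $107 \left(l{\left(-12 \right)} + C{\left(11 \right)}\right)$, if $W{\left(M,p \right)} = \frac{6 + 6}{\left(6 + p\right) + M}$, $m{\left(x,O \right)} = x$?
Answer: $\frac{15301}{28} \approx 546.46$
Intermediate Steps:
$W{\left(M,p \right)} = \frac{12}{6 + M + p}$
$C{\left(h \right)} = \frac{12}{3 + h}$ ($C{\left(h \right)} = \frac{12}{6 + h - 3} = \frac{12}{3 + h}$)
$l{\left(o \right)} = - \frac{3}{o} - \frac{o}{3}$ ($l{\left(o \right)} = - \frac{3}{o} + \frac{o}{-3} = - \frac{3}{o} + o \left(- \frac{1}{3}\right) = - \frac{3}{o} - \frac{o}{3}$)
$107 \left(l{\left(-12 \right)} + C{\left(11 \right)}\right) = 107 \left(\left(- \frac{3}{-12} - -4\right) + \frac{12}{3 + 11}\right) = 107 \left(\left(\left(-3\right) \left(- \frac{1}{12}\right) + 4\right) + \frac{12}{14}\right) = 107 \left(\left(\frac{1}{4} + 4\right) + 12 \cdot \frac{1}{14}\right) = 107 \left(\frac{17}{4} + \frac{6}{7}\right) = 107 \cdot \frac{143}{28} = \frac{15301}{28}$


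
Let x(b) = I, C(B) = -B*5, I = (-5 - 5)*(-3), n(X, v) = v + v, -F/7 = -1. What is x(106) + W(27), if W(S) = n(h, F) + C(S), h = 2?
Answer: -91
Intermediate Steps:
F = 7 (F = -7*(-1) = 7)
n(X, v) = 2*v
I = 30 (I = -10*(-3) = 30)
C(B) = -5*B
x(b) = 30
W(S) = 14 - 5*S (W(S) = 2*7 - 5*S = 14 - 5*S)
x(106) + W(27) = 30 + (14 - 5*27) = 30 + (14 - 135) = 30 - 121 = -91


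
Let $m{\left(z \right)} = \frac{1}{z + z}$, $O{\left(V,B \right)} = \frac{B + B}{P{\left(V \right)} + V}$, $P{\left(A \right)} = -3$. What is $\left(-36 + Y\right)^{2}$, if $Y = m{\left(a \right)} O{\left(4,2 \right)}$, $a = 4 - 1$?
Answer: $\frac{11236}{9} \approx 1248.4$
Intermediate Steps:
$a = 3$ ($a = 4 - 1 = 3$)
$O{\left(V,B \right)} = \frac{2 B}{-3 + V}$ ($O{\left(V,B \right)} = \frac{B + B}{-3 + V} = \frac{2 B}{-3 + V}$)
$m{\left(z \right)} = \frac{1}{2 z}$
$Y = \frac{2}{3}$ ($Y = \frac{1}{2 \cdot 3} \cdot 2 \cdot 2 \frac{1}{-3 + 4} = \frac{1}{2} \cdot \frac{1}{3} \cdot 2 \cdot 2 \cdot 1^{-1} = \frac{2 \cdot 2 \cdot 1}{6} = \frac{1}{6} \cdot 4 = \frac{2}{3} \approx 0.66667$)
$\left(-36 + Y\right)^{2} = \left(-36 + \frac{2}{3}\right)^{2} = \left(- \frac{106}{3}\right)^{2} = \frac{11236}{9}$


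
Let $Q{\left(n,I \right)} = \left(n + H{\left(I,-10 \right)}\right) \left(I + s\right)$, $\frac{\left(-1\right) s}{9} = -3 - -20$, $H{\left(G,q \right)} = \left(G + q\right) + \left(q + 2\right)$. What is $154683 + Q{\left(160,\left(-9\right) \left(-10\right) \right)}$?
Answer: $140067$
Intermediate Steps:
$H{\left(G,q \right)} = 2 + G + 2 q$ ($H{\left(G,q \right)} = \left(G + q\right) + \left(2 + q\right) = 2 + G + 2 q$)
$s = -153$ ($s = - 9 \left(-3 - -20\right) = - 9 \left(-3 + 20\right) = \left(-9\right) 17 = -153$)
$Q{\left(n,I \right)} = \left(-153 + I\right) \left(-18 + I + n\right)$ ($Q{\left(n,I \right)} = \left(n + \left(2 + I + 2 \left(-10\right)\right)\right) \left(I - 153\right) = \left(n + \left(2 + I - 20\right)\right) \left(-153 + I\right) = \left(n + \left(-18 + I\right)\right) \left(-153 + I\right) = \left(-18 + I + n\right) \left(-153 + I\right) = \left(-153 + I\right) \left(-18 + I + n\right)$)
$154683 + Q{\left(160,\left(-9\right) \left(-10\right) \right)} = 154683 + \left(2754 + \left(\left(-9\right) \left(-10\right)\right)^{2} - 171 \left(\left(-9\right) \left(-10\right)\right) - 24480 + \left(-9\right) \left(-10\right) 160\right) = 154683 + \left(2754 + 90^{2} - 15390 - 24480 + 90 \cdot 160\right) = 154683 + \left(2754 + 8100 - 15390 - 24480 + 14400\right) = 154683 - 14616 = 140067$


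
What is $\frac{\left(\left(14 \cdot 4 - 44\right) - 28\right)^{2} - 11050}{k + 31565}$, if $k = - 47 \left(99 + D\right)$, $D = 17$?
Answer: $- \frac{10794}{26113} \approx -0.41336$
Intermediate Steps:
$k = -5452$ ($k = - 47 \left(99 + 17\right) = \left(-47\right) 116 = -5452$)
$\frac{\left(\left(14 \cdot 4 - 44\right) - 28\right)^{2} - 11050}{k + 31565} = \frac{\left(\left(14 \cdot 4 - 44\right) - 28\right)^{2} - 11050}{-5452 + 31565} = \frac{\left(\left(56 - 44\right) - 28\right)^{2} - 11050}{26113} = \left(\left(12 - 28\right)^{2} - 11050\right) \frac{1}{26113} = \left(\left(-16\right)^{2} - 11050\right) \frac{1}{26113} = \left(256 - 11050\right) \frac{1}{26113} = \left(-10794\right) \frac{1}{26113} = - \frac{10794}{26113}$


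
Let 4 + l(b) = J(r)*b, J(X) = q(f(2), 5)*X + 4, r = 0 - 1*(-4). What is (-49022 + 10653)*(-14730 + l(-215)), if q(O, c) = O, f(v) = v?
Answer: 664320866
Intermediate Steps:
r = 4 (r = 0 + 4 = 4)
J(X) = 4 + 2*X (J(X) = 2*X + 4 = 4 + 2*X)
l(b) = -4 + 12*b (l(b) = -4 + (4 + 2*4)*b = -4 + (4 + 8)*b = -4 + 12*b)
(-49022 + 10653)*(-14730 + l(-215)) = (-49022 + 10653)*(-14730 + (-4 + 12*(-215))) = -38369*(-14730 + (-4 - 2580)) = -38369*(-14730 - 2584) = -38369*(-17314) = 664320866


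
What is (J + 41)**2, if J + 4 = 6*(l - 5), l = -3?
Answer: 121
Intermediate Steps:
J = -52 (J = -4 + 6*(-3 - 5) = -4 + 6*(-8) = -4 - 48 = -52)
(J + 41)**2 = (-52 + 41)**2 = (-11)**2 = 121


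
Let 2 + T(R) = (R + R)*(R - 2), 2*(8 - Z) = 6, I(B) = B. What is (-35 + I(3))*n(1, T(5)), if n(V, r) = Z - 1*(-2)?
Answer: -224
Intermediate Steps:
Z = 5 (Z = 8 - 1/2*6 = 8 - 3 = 5)
T(R) = -2 + 2*R*(-2 + R) (T(R) = -2 + (R + R)*(R - 2) = -2 + (2*R)*(-2 + R) = -2 + 2*R*(-2 + R))
n(V, r) = 7 (n(V, r) = 5 - 1*(-2) = 5 + 2 = 7)
(-35 + I(3))*n(1, T(5)) = (-35 + 3)*7 = -32*7 = -224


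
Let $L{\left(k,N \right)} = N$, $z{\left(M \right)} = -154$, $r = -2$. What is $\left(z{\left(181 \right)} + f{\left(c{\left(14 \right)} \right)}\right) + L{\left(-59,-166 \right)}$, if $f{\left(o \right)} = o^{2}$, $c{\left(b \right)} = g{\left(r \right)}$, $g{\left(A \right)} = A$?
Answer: $-316$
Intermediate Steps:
$c{\left(b \right)} = -2$
$\left(z{\left(181 \right)} + f{\left(c{\left(14 \right)} \right)}\right) + L{\left(-59,-166 \right)} = \left(-154 + \left(-2\right)^{2}\right) - 166 = \left(-154 + 4\right) - 166 = -150 - 166 = -316$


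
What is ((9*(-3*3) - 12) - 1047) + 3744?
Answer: 2604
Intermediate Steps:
((9*(-3*3) - 12) - 1047) + 3744 = ((9*(-9) - 12) - 1047) + 3744 = ((-81 - 12) - 1047) + 3744 = (-93 - 1047) + 3744 = -1140 + 3744 = 2604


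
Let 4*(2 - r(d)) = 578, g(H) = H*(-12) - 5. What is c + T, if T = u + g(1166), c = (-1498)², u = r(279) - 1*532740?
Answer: 3394249/2 ≈ 1.6971e+6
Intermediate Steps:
g(H) = -5 - 12*H (g(H) = -12*H - 5 = -5 - 12*H)
r(d) = -285/2 (r(d) = 2 - ¼*578 = 2 - 289/2 = -285/2)
u = -1065765/2 (u = -285/2 - 1*532740 = -285/2 - 532740 = -1065765/2 ≈ -5.3288e+5)
c = 2244004
T = -1093759/2 (T = -1065765/2 + (-5 - 12*1166) = -1065765/2 + (-5 - 13992) = -1065765/2 - 13997 = -1093759/2 ≈ -5.4688e+5)
c + T = 2244004 - 1093759/2 = 3394249/2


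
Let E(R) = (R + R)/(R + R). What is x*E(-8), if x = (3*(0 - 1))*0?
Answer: 0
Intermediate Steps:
x = 0 (x = (3*(-1))*0 = -3*0 = 0)
E(R) = 1 (E(R) = (2*R)/((2*R)) = (2*R)*(1/(2*R)) = 1)
x*E(-8) = 0*1 = 0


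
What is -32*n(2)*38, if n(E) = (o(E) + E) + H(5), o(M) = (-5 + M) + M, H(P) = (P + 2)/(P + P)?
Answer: -10336/5 ≈ -2067.2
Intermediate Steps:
H(P) = (2 + P)/(2*P) (H(P) = (2 + P)/((2*P)) = (2 + P)*(1/(2*P)) = (2 + P)/(2*P))
o(M) = -5 + 2*M
n(E) = -43/10 + 3*E (n(E) = ((-5 + 2*E) + E) + (½)*(2 + 5)/5 = (-5 + 3*E) + (½)*(⅕)*7 = (-5 + 3*E) + 7/10 = -43/10 + 3*E)
-32*n(2)*38 = -32*(-43/10 + 3*2)*38 = -32*(-43/10 + 6)*38 = -32*17/10*38 = -272/5*38 = -10336/5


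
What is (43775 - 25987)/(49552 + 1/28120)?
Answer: 500198560/1393402241 ≈ 0.35898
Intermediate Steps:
(43775 - 25987)/(49552 + 1/28120) = 17788/(49552 + 1/28120) = 17788/(1393402241/28120) = 17788*(28120/1393402241) = 500198560/1393402241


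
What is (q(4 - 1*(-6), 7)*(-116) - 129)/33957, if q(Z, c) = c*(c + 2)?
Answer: -2479/11319 ≈ -0.21901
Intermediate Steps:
q(Z, c) = c*(2 + c)
(q(4 - 1*(-6), 7)*(-116) - 129)/33957 = ((7*(2 + 7))*(-116) - 129)/33957 = ((7*9)*(-116) - 129)*(1/33957) = (63*(-116) - 129)*(1/33957) = (-7308 - 129)*(1/33957) = -7437*1/33957 = -2479/11319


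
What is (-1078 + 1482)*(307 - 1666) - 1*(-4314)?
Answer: -544722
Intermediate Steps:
(-1078 + 1482)*(307 - 1666) - 1*(-4314) = 404*(-1359) + 4314 = -549036 + 4314 = -544722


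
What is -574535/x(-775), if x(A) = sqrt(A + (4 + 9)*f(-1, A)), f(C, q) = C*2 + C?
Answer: 574535*I*sqrt(814)/814 ≈ 20137.0*I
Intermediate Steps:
f(C, q) = 3*C (f(C, q) = 2*C + C = 3*C)
x(A) = sqrt(-39 + A) (x(A) = sqrt(A + (4 + 9)*(3*(-1))) = sqrt(A + 13*(-3)) = sqrt(A - 39) = sqrt(-39 + A))
-574535/x(-775) = -574535/sqrt(-39 - 775) = -574535*(-I*sqrt(814)/814) = -(-574535)*I*sqrt(814)/814 = 574535*I*sqrt(814)/814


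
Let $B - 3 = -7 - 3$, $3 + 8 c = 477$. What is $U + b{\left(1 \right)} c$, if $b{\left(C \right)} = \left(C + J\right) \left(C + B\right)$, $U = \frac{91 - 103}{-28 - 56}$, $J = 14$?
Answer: $- \frac{74653}{14} \approx -5332.4$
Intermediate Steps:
$c = \frac{237}{4}$ ($c = - \frac{3}{8} + \frac{1}{8} \cdot 477 = - \frac{3}{8} + \frac{477}{8} = \frac{237}{4} \approx 59.25$)
$B = -7$ ($B = 3 - 10 = -7$)
$U = \frac{1}{7}$ ($U = - \frac{12}{-84} = \left(-12\right) \left(- \frac{1}{84}\right) = \frac{1}{7} \approx 0.14286$)
$b{\left(C \right)} = \left(-7 + C\right) \left(14 + C\right)$ ($b{\left(C \right)} = \left(C + 14\right) \left(C - 7\right) = \left(14 + C\right) \left(-7 + C\right) = \left(-7 + C\right) \left(14 + C\right)$)
$U + b{\left(1 \right)} c = \frac{1}{7} + \left(-98 + 1^{2} + 7 \cdot 1\right) \frac{237}{4} = \frac{1}{7} + \left(-98 + 1 + 7\right) \frac{237}{4} = \frac{1}{7} - \frac{10665}{2} = - \frac{74653}{14}$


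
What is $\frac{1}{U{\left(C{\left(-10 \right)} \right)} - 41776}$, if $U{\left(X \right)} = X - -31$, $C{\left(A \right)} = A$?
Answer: $- \frac{1}{41755} \approx -2.3949 \cdot 10^{-5}$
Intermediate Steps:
$U{\left(X \right)} = 31 + X$ ($U{\left(X \right)} = X + 31 = 31 + X$)
$\frac{1}{U{\left(C{\left(-10 \right)} \right)} - 41776} = \frac{1}{\left(31 - 10\right) - 41776} = \frac{1}{21 - 41776} = \frac{1}{-41755} = - \frac{1}{41755}$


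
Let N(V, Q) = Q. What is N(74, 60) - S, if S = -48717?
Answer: 48777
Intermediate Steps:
N(74, 60) - S = 60 - 1*(-48717) = 60 + 48717 = 48777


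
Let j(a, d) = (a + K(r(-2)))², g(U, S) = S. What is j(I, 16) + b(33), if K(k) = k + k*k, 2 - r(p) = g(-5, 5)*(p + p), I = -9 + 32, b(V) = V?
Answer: 279874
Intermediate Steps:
I = 23
r(p) = 2 - 10*p (r(p) = 2 - 5*(p + p) = 2 - 5*2*p = 2 - 10*p)
K(k) = k + k²
j(a, d) = (506 + a)² (j(a, d) = (a + (2 - 10*(-2))*(1 + (2 - 10*(-2))))² = (a + (2 + 20)*(1 + (2 + 20)))² = (a + 22*(1 + 22))² = (a + 22*23)² = (a + 506)² = (506 + a)²)
j(I, 16) + b(33) = (506 + 23)² + 33 = 529² + 33 = 279841 + 33 = 279874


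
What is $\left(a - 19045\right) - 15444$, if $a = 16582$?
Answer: $-17907$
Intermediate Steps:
$\left(a - 19045\right) - 15444 = \left(16582 - 19045\right) - 15444 = -2463 - 15444 = -17907$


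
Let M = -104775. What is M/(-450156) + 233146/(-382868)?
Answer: -5403089673/14362527284 ≈ -0.37619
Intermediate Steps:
M/(-450156) + 233146/(-382868) = -104775/(-450156) + 233146/(-382868) = -104775*(-1/450156) + 233146*(-1/382868) = 34925/150052 - 116573/191434 = -5403089673/14362527284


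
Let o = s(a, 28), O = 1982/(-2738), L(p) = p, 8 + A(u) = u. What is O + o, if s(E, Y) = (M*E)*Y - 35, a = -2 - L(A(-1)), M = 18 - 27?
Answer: -2463822/1369 ≈ -1799.7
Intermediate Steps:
A(u) = -8 + u
M = -9
a = 7 (a = -2 - (-8 - 1) = -2 - 1*(-9) = -2 + 9 = 7)
O = -991/1369 (O = 1982*(-1/2738) = -991/1369 ≈ -0.72389)
s(E, Y) = -35 - 9*E*Y (s(E, Y) = (-9*E)*Y - 35 = -9*E*Y - 35 = -35 - 9*E*Y)
o = -1799 (o = -35 - 9*7*28 = -35 - 1764 = -1799)
O + o = -991/1369 - 1799 = -2463822/1369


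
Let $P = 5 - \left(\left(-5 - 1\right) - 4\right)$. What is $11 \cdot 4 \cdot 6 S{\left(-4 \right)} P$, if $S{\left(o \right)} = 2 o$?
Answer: $-31680$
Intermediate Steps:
$P = 15$ ($P = 5 - \left(-6 - 4\right) = 5 - -10 = 5 + 10 = 15$)
$11 \cdot 4 \cdot 6 S{\left(-4 \right)} P = 11 \cdot 4 \cdot 6 \cdot 2 \left(-4\right) 15 = 11 \cdot 24 \left(-8\right) 15 = 11 \left(-192\right) 15 = \left(-2112\right) 15 = -31680$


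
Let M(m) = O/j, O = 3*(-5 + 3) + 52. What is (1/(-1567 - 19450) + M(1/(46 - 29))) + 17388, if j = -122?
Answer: 22291575904/1282037 ≈ 17388.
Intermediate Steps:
O = 46 (O = 3*(-2) + 52 = -6 + 52 = 46)
M(m) = -23/61 (M(m) = 46/(-122) = 46*(-1/122) = -23/61)
(1/(-1567 - 19450) + M(1/(46 - 29))) + 17388 = (1/(-1567 - 19450) - 23/61) + 17388 = (1/(-21017) - 23/61) + 17388 = (-1/21017 - 23/61) + 17388 = -483452/1282037 + 17388 = 22291575904/1282037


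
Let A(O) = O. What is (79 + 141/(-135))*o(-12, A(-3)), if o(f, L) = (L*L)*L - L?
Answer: -28064/15 ≈ -1870.9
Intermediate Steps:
o(f, L) = L**3 - L (o(f, L) = L**2*L - L = L**3 - L)
(79 + 141/(-135))*o(-12, A(-3)) = (79 + 141/(-135))*((-3)**3 - 1*(-3)) = (79 + 141*(-1/135))*(-27 + 3) = (79 - 47/45)*(-24) = (3508/45)*(-24) = -28064/15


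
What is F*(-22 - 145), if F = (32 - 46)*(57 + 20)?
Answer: 180026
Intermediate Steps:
F = -1078 (F = -14*77 = -1078)
F*(-22 - 145) = -1078*(-22 - 145) = -1078*(-167) = 180026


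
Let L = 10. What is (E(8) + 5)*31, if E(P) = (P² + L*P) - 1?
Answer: 4588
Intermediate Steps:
E(P) = -1 + P² + 10*P (E(P) = (P² + 10*P) - 1 = -1 + P² + 10*P)
(E(8) + 5)*31 = ((-1 + 8² + 10*8) + 5)*31 = ((-1 + 64 + 80) + 5)*31 = (143 + 5)*31 = 148*31 = 4588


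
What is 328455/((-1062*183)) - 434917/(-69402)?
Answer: 571564309/124888899 ≈ 4.5766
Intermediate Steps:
328455/((-1062*183)) - 434917/(-69402) = 328455/(-194346) - 434917*(-1/69402) = 328455*(-1/194346) + 434917/69402 = -12165/7198 + 434917/69402 = 571564309/124888899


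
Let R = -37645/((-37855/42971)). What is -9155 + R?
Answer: 254216154/7571 ≈ 33578.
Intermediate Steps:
R = 323528659/7571 (R = -37645/((-37855*1/42971)) = -37645/(-37855/42971) = -37645*(-42971/37855) = 323528659/7571 ≈ 42733.)
-9155 + R = -9155 + 323528659/7571 = 254216154/7571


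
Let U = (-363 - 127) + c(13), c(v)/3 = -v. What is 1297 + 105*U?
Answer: -54248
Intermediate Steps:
c(v) = -3*v (c(v) = 3*(-v) = -3*v)
U = -529 (U = (-363 - 127) - 3*13 = -490 - 39 = -529)
1297 + 105*U = 1297 + 105*(-529) = 1297 - 55545 = -54248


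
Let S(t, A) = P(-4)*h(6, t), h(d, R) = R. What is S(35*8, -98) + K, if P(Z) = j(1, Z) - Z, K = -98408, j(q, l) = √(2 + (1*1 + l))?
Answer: -97288 + 280*I ≈ -97288.0 + 280.0*I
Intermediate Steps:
j(q, l) = √(3 + l) (j(q, l) = √(2 + (1 + l)) = √(3 + l))
P(Z) = √(3 + Z) - Z
S(t, A) = t*(4 + I) (S(t, A) = (√(3 - 4) - 1*(-4))*t = (√(-1) + 4)*t = (I + 4)*t = (4 + I)*t = t*(4 + I))
S(35*8, -98) + K = (35*8)*(4 + I) - 98408 = 280*(4 + I) - 98408 = (1120 + 280*I) - 98408 = -97288 + 280*I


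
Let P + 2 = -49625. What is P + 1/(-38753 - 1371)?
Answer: -1991233749/40124 ≈ -49627.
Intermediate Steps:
P = -49627 (P = -2 - 49625 = -49627)
P + 1/(-38753 - 1371) = -49627 + 1/(-38753 - 1371) = -49627 + 1/(-40124) = -49627 - 1/40124 = -1991233749/40124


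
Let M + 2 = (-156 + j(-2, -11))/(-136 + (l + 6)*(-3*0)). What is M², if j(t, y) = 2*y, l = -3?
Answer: 2209/4624 ≈ 0.47773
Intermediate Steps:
M = -47/68 (M = -2 + (-156 + 2*(-11))/(-136 + (-3 + 6)*(-3*0)) = -2 + (-156 - 22)/(-136 + 3*0) = -2 - 178/(-136 + 0) = -2 - 178/(-136) = -2 - 178*(-1/136) = -2 + 89/68 = -47/68 ≈ -0.69118)
M² = (-47/68)² = 2209/4624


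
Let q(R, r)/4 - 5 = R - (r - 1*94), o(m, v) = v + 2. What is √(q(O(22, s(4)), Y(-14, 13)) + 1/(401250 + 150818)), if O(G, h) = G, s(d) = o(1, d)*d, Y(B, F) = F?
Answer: √32916140413409/276034 ≈ 20.785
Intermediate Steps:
o(m, v) = 2 + v
s(d) = d*(2 + d) (s(d) = (2 + d)*d = d*(2 + d))
q(R, r) = 396 - 4*r + 4*R (q(R, r) = 20 + 4*(R - (r - 1*94)) = 20 + 4*(R - (r - 94)) = 20 + 4*(R - (-94 + r)) = 20 + 4*(R + (94 - r)) = 20 + 4*(94 + R - r) = 20 + (376 - 4*r + 4*R) = 396 - 4*r + 4*R)
√(q(O(22, s(4)), Y(-14, 13)) + 1/(401250 + 150818)) = √((396 - 4*13 + 4*22) + 1/(401250 + 150818)) = √((396 - 52 + 88) + 1/552068) = √(432 + 1/552068) = √(238493377/552068) = √32916140413409/276034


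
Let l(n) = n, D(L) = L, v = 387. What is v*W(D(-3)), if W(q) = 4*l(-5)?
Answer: -7740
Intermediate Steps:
W(q) = -20 (W(q) = 4*(-5) = -20)
v*W(D(-3)) = 387*(-20) = -7740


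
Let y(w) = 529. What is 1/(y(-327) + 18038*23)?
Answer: 1/415403 ≈ 2.4073e-6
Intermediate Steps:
1/(y(-327) + 18038*23) = 1/(529 + 18038*23) = 1/(529 + 414874) = 1/415403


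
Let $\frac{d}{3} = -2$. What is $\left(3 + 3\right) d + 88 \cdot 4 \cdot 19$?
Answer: $6652$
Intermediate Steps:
$d = -6$ ($d = 3 \left(-2\right) = -6$)
$\left(3 + 3\right) d + 88 \cdot 4 \cdot 19 = \left(3 + 3\right) \left(-6\right) + 88 \cdot 4 \cdot 19 = 6 \left(-6\right) + 88 \cdot 76 = -36 + 6688 = 6652$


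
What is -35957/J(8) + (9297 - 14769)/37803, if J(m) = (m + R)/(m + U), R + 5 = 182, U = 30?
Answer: -17217915406/2331185 ≈ -7385.9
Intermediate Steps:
R = 177 (R = -5 + 182 = 177)
J(m) = (177 + m)/(30 + m) (J(m) = (m + 177)/(m + 30) = (177 + m)/(30 + m))
-35957/J(8) + (9297 - 14769)/37803 = -35957*(30 + 8)/(177 + 8) + (9297 - 14769)/37803 = -35957/(185/38) - 5472*1/37803 = -35957/((1/38)*185) - 1824/12601 = -35957/185/38 - 1824/12601 = -35957*38/185 - 1824/12601 = -1366366/185 - 1824/12601 = -17217915406/2331185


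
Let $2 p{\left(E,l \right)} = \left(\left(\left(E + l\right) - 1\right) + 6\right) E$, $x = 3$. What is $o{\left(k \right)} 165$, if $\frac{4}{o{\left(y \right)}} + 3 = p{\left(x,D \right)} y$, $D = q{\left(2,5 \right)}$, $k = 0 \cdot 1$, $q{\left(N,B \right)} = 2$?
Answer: $-220$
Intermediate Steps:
$k = 0$
$D = 2$
$p{\left(E,l \right)} = \frac{E \left(5 + E + l\right)}{2}$ ($p{\left(E,l \right)} = \frac{\left(\left(\left(E + l\right) - 1\right) + 6\right) E}{2} = \frac{\left(\left(-1 + E + l\right) + 6\right) E}{2} = \frac{\left(5 + E + l\right) E}{2} = \frac{E \left(5 + E + l\right)}{2}$)
$o{\left(y \right)} = \frac{4}{-3 + 15 y}$ ($o{\left(y \right)} = \frac{4}{-3 + \frac{1}{2} \cdot 3 \left(5 + 3 + 2\right) y} = \frac{4}{-3 + \frac{1}{2} \cdot 3 \cdot 10 y} = \frac{4}{-3 + 15 y}$)
$o{\left(k \right)} 165 = \frac{4}{3 \left(-1 + 5 \cdot 0\right)} 165 = \frac{4}{3 \left(-1 + 0\right)} 165 = \frac{4}{3 \left(-1\right)} 165 = \frac{4}{3} \left(-1\right) 165 = \left(- \frac{4}{3}\right) 165 = -220$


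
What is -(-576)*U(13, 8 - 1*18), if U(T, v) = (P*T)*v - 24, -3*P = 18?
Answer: 435456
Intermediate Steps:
P = -6 (P = -⅓*18 = -6)
U(T, v) = -24 - 6*T*v (U(T, v) = (-6*T)*v - 24 = -6*T*v - 24 = -24 - 6*T*v)
-(-576)*U(13, 8 - 1*18) = -(-576)*(-24 - 6*13*(8 - 1*18)) = -(-576)*(-24 - 6*13*(8 - 18)) = -(-576)*(-24 - 6*13*(-10)) = -(-576)*(-24 + 780) = -(-576)*756 = -1*(-435456) = 435456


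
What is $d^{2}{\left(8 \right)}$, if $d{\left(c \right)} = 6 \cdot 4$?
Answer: $576$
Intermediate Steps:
$d{\left(c \right)} = 24$
$d^{2}{\left(8 \right)} = 24^{2} = 576$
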